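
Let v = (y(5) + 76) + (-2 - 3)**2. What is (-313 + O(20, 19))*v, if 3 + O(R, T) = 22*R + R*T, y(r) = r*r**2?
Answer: 113904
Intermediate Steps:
y(r) = r**3
O(R, T) = -3 + 22*R + R*T (O(R, T) = -3 + (22*R + R*T) = -3 + 22*R + R*T)
v = 226 (v = (5**3 + 76) + (-2 - 3)**2 = (125 + 76) + (-5)**2 = 201 + 25 = 226)
(-313 + O(20, 19))*v = (-313 + (-3 + 22*20 + 20*19))*226 = (-313 + (-3 + 440 + 380))*226 = (-313 + 817)*226 = 504*226 = 113904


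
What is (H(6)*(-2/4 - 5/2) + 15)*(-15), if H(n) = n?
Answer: 45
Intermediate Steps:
(H(6)*(-2/4 - 5/2) + 15)*(-15) = (6*(-2/4 - 5/2) + 15)*(-15) = (6*(-2*1/4 - 5*1/2) + 15)*(-15) = (6*(-1/2 - 5/2) + 15)*(-15) = (6*(-3) + 15)*(-15) = (-18 + 15)*(-15) = -3*(-15) = 45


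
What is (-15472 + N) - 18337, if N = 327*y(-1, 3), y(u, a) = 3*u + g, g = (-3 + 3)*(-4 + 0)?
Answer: -34790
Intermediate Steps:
g = 0 (g = 0*(-4) = 0)
y(u, a) = 3*u (y(u, a) = 3*u + 0 = 3*u)
N = -981 (N = 327*(3*(-1)) = 327*(-3) = -981)
(-15472 + N) - 18337 = (-15472 - 981) - 18337 = -16453 - 18337 = -34790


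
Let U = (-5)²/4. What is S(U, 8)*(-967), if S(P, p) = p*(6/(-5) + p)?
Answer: -263024/5 ≈ -52605.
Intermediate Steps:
U = 25/4 (U = 25*(¼) = 25/4 ≈ 6.2500)
S(P, p) = p*(-6/5 + p) (S(P, p) = p*(6*(-⅕) + p) = p*(-6/5 + p))
S(U, 8)*(-967) = ((⅕)*8*(-6 + 5*8))*(-967) = ((⅕)*8*(-6 + 40))*(-967) = ((⅕)*8*34)*(-967) = (272/5)*(-967) = -263024/5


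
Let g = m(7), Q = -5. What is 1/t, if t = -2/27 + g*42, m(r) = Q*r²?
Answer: -27/277832 ≈ -9.7181e-5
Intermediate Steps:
m(r) = -5*r²
g = -245 (g = -5*7² = -5*49 = -245)
t = -277832/27 (t = -2/27 - 245*42 = -2*1/27 - 10290 = -2/27 - 10290 = -277832/27 ≈ -10290.)
1/t = 1/(-277832/27) = -27/277832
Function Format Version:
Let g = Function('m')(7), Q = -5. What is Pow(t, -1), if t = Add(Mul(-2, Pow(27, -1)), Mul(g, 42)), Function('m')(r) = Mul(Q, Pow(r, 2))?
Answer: Rational(-27, 277832) ≈ -9.7181e-5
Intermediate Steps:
Function('m')(r) = Mul(-5, Pow(r, 2))
g = -245 (g = Mul(-5, Pow(7, 2)) = Mul(-5, 49) = -245)
t = Rational(-277832, 27) (t = Add(Mul(-2, Pow(27, -1)), Mul(-245, 42)) = Add(Mul(-2, Rational(1, 27)), -10290) = Add(Rational(-2, 27), -10290) = Rational(-277832, 27) ≈ -10290.)
Pow(t, -1) = Pow(Rational(-277832, 27), -1) = Rational(-27, 277832)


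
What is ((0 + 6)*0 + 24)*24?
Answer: 576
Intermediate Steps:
((0 + 6)*0 + 24)*24 = (6*0 + 24)*24 = (0 + 24)*24 = 24*24 = 576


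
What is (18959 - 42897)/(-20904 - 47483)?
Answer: 23938/68387 ≈ 0.35004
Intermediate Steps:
(18959 - 42897)/(-20904 - 47483) = -23938/(-68387) = -23938*(-1/68387) = 23938/68387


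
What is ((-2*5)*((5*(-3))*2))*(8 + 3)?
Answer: 3300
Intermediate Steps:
((-2*5)*((5*(-3))*2))*(8 + 3) = -(-150)*2*11 = -10*(-30)*11 = 300*11 = 3300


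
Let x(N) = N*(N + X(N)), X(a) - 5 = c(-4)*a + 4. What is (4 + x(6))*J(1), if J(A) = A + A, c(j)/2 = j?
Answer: -388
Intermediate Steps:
c(j) = 2*j
J(A) = 2*A
X(a) = 9 - 8*a (X(a) = 5 + ((2*(-4))*a + 4) = 5 + (-8*a + 4) = 5 + (4 - 8*a) = 9 - 8*a)
x(N) = N*(9 - 7*N) (x(N) = N*(N + (9 - 8*N)) = N*(9 - 7*N))
(4 + x(6))*J(1) = (4 + 6*(9 - 7*6))*(2*1) = (4 + 6*(9 - 42))*2 = (4 + 6*(-33))*2 = (4 - 198)*2 = -194*2 = -388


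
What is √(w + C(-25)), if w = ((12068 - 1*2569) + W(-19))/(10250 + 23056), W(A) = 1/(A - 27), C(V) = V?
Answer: I*√1611443792777/255346 ≈ 4.9714*I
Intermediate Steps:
W(A) = 1/(-27 + A)
w = 145651/510692 (w = ((12068 - 1*2569) + 1/(-27 - 19))/(10250 + 23056) = ((12068 - 2569) + 1/(-46))/33306 = (9499 - 1/46)*(1/33306) = (436953/46)*(1/33306) = 145651/510692 ≈ 0.28520)
√(w + C(-25)) = √(145651/510692 - 25) = √(-12621649/510692) = I*√1611443792777/255346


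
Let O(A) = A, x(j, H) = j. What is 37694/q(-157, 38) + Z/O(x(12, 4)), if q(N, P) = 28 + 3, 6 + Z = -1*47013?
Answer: -335087/124 ≈ -2702.3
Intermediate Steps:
Z = -47019 (Z = -6 - 1*47013 = -6 - 47013 = -47019)
q(N, P) = 31
37694/q(-157, 38) + Z/O(x(12, 4)) = 37694/31 - 47019/12 = 37694*(1/31) - 47019*1/12 = 37694/31 - 15673/4 = -335087/124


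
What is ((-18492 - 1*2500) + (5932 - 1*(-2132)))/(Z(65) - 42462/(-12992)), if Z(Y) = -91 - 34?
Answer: 11997184/112967 ≈ 106.20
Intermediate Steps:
Z(Y) = -125
((-18492 - 1*2500) + (5932 - 1*(-2132)))/(Z(65) - 42462/(-12992)) = ((-18492 - 1*2500) + (5932 - 1*(-2132)))/(-125 - 42462/(-12992)) = ((-18492 - 2500) + (5932 + 2132))/(-125 - 42462*(-1/12992)) = (-20992 + 8064)/(-125 + 3033/928) = -12928/(-112967/928) = -12928*(-928/112967) = 11997184/112967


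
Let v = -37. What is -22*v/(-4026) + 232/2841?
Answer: -20887/173301 ≈ -0.12052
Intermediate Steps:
-22*v/(-4026) + 232/2841 = -22*(-37)/(-4026) + 232/2841 = 814*(-1/4026) + 232*(1/2841) = -37/183 + 232/2841 = -20887/173301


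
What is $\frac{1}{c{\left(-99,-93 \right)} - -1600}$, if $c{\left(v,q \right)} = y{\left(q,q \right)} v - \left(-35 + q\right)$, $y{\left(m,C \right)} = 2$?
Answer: $\frac{1}{1530} \approx 0.00065359$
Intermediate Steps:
$c{\left(v,q \right)} = 35 - q + 2 v$ ($c{\left(v,q \right)} = 2 v - \left(-35 + q\right) = 35 - q + 2 v$)
$\frac{1}{c{\left(-99,-93 \right)} - -1600} = \frac{1}{\left(35 - -93 + 2 \left(-99\right)\right) - -1600} = \frac{1}{\left(35 + 93 - 198\right) + 1600} = \frac{1}{-70 + 1600} = \frac{1}{1530}$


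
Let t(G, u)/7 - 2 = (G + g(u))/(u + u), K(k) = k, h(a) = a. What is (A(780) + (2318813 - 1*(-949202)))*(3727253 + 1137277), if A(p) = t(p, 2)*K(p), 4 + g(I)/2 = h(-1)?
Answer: 21063341932050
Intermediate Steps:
g(I) = -10 (g(I) = -8 + 2*(-1) = -8 - 2 = -10)
t(G, u) = 14 + 7*(-10 + G)/(2*u) (t(G, u) = 14 + 7*((G - 10)/(u + u)) = 14 + 7*((-10 + G)/((2*u))) = 14 + 7*((-10 + G)*(1/(2*u))) = 14 + 7*((-10 + G)/(2*u)) = 14 + 7*(-10 + G)/(2*u))
A(p) = p*(-7/2 + 7*p/4) (A(p) = ((7/2)*(-10 + p + 4*2)/2)*p = ((7/2)*(½)*(-10 + p + 8))*p = ((7/2)*(½)*(-2 + p))*p = (-7/2 + 7*p/4)*p = p*(-7/2 + 7*p/4))
(A(780) + (2318813 - 1*(-949202)))*(3727253 + 1137277) = ((7/4)*780*(-2 + 780) + (2318813 - 1*(-949202)))*(3727253 + 1137277) = ((7/4)*780*778 + (2318813 + 949202))*4864530 = (1061970 + 3268015)*4864530 = 4329985*4864530 = 21063341932050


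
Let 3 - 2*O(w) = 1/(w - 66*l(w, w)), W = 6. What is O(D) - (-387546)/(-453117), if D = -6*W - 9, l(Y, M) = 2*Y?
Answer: 573958948/890374905 ≈ 0.64463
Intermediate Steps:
D = -45 (D = -6*6 - 9 = -36 - 9 = -45)
O(w) = 3/2 + 1/(262*w) (O(w) = 3/2 - 1/(2*(w - 132*w)) = 3/2 - (-1/(131*w))/2 = 3/2 - (-1)/(262*w) = 3/2 + 1/(262*w))
O(D) - (-387546)/(-453117) = (1/262)*(1 + 393*(-45))/(-45) - (-387546)/(-453117) = (1/262)*(-1/45)*(1 - 17685) - (-387546)*(-1)/453117 = (1/262)*(-1/45)*(-17684) - 1*129182/151039 = 8842/5895 - 129182/151039 = 573958948/890374905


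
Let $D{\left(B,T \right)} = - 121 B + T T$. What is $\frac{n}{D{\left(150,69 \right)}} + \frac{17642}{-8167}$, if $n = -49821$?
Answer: $\frac{56893123}{36449321} \approx 1.5609$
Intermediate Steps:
$D{\left(B,T \right)} = T^{2} - 121 B$ ($D{\left(B,T \right)} = - 121 B + T^{2} = T^{2} - 121 B$)
$\frac{n}{D{\left(150,69 \right)}} + \frac{17642}{-8167} = - \frac{49821}{69^{2} - 18150} + \frac{17642}{-8167} = - \frac{49821}{4761 - 18150} + 17642 \left(- \frac{1}{8167}\right) = - \frac{49821}{-13389} - \frac{17642}{8167} = \left(-49821\right) \left(- \frac{1}{13389}\right) - \frac{17642}{8167} = \frac{16607}{4463} - \frac{17642}{8167} = \frac{56893123}{36449321}$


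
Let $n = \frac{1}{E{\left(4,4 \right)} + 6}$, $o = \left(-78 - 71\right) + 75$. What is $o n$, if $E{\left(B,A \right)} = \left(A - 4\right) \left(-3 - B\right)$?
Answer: $- \frac{37}{3} \approx -12.333$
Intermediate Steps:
$o = -74$ ($o = -149 + 75 = -74$)
$E{\left(B,A \right)} = \left(-4 + A\right) \left(-3 - B\right)$
$n = \frac{1}{6}$ ($n = \frac{1}{\left(12 - 12 + 4 \cdot 4 - 4 \cdot 4\right) + 6} = \frac{1}{\left(12 - 12 + 16 - 16\right) + 6} = \frac{1}{0 + 6} = \frac{1}{6} \approx 0.16667$)
$o n = \left(-74\right) \frac{1}{6} = - \frac{37}{3}$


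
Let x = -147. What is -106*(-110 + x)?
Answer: 27242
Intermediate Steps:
-106*(-110 + x) = -106*(-110 - 147) = -106*(-257) = 27242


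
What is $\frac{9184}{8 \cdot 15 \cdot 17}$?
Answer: $\frac{1148}{255} \approx 4.502$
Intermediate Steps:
$\frac{9184}{8 \cdot 15 \cdot 17} = \frac{9184}{120 \cdot 17} = \frac{9184}{2040} = 9184 \cdot \frac{1}{2040} = \frac{1148}{255}$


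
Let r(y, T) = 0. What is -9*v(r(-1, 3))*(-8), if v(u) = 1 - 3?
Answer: -144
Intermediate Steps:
v(u) = -2
-9*v(r(-1, 3))*(-8) = -9*(-2)*(-8) = 18*(-8) = -144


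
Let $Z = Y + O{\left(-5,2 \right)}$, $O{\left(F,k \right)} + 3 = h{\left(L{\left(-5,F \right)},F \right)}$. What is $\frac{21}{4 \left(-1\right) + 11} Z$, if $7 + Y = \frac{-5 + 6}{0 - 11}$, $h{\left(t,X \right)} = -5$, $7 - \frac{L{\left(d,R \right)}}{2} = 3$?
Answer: $- \frac{498}{11} \approx -45.273$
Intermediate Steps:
$L{\left(d,R \right)} = 8$ ($L{\left(d,R \right)} = 14 - 6 = 8$)
$O{\left(F,k \right)} = -8$ ($O{\left(F,k \right)} = -3 - 5 = -8$)
$Y = - \frac{78}{11}$ ($Y = -7 + \frac{-5 + 6}{0 - 11} = -7 + 1 \frac{1}{-11} = -7 + 1 \left(- \frac{1}{11}\right) = -7 - \frac{1}{11} = - \frac{78}{11} \approx -7.0909$)
$Z = - \frac{166}{11}$ ($Z = - \frac{78}{11} - 8 = - \frac{166}{11} \approx -15.091$)
$\frac{21}{4 \left(-1\right) + 11} Z = \frac{21}{4 \left(-1\right) + 11} \left(- \frac{166}{11}\right) = \frac{21}{-4 + 11} \left(- \frac{166}{11}\right) = \frac{21}{7} \left(- \frac{166}{11}\right) = 21 \cdot \frac{1}{7} \left(- \frac{166}{11}\right) = 3 \left(- \frac{166}{11}\right) = - \frac{498}{11}$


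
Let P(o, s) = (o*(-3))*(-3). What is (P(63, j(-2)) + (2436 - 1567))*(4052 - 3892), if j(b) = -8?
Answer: 229760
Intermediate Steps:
P(o, s) = 9*o (P(o, s) = -3*o*(-3) = 9*o)
(P(63, j(-2)) + (2436 - 1567))*(4052 - 3892) = (9*63 + (2436 - 1567))*(4052 - 3892) = (567 + 869)*160 = 1436*160 = 229760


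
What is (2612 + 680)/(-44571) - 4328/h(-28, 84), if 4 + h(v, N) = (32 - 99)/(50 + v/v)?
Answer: 9837175556/12078741 ≈ 814.42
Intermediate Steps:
h(v, N) = -271/51 (h(v, N) = -4 + (32 - 99)/(50 + v/v) = -4 - 67/(50 + 1) = -4 - 67/51 = -271/51)
(2612 + 680)/(-44571) - 4328/h(-28, 84) = (2612 + 680)/(-44571) - 4328/(-271/51) = 3292*(-1/44571) - 4328*(-51/271) = -3292/44571 + 220728/271 = 9837175556/12078741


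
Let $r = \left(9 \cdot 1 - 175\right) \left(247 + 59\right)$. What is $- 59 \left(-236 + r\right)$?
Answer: $3010888$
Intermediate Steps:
$r = -50796$ ($r = \left(9 - 175\right) 306 = \left(-166\right) 306 = -50796$)
$- 59 \left(-236 + r\right) = - 59 \left(-236 - 50796\right) = \left(-59\right) \left(-51032\right) = 3010888$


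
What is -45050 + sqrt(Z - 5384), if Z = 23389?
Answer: -45050 + sqrt(18005) ≈ -44916.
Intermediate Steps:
-45050 + sqrt(Z - 5384) = -45050 + sqrt(23389 - 5384) = -45050 + sqrt(18005)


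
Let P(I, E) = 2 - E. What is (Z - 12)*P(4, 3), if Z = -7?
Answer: 19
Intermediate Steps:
(Z - 12)*P(4, 3) = (-7 - 12)*(2 - 1*3) = -19*(2 - 3) = -19*(-1) = 19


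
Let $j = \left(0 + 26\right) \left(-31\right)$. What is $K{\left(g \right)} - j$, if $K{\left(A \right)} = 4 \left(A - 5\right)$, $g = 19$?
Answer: $862$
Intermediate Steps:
$j = -806$ ($j = 26 \left(-31\right) = -806$)
$K{\left(A \right)} = -20 + 4 A$ ($K{\left(A \right)} = 4 \left(-5 + A\right) = -20 + 4 A$)
$K{\left(g \right)} - j = \left(-20 + 4 \cdot 19\right) - -806 = \left(-20 + 76\right) + 806 = 56 + 806 = 862$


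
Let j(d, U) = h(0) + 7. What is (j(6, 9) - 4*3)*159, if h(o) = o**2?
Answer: -795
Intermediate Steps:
j(d, U) = 7 (j(d, U) = 0**2 + 7 = 0 + 7 = 7)
(j(6, 9) - 4*3)*159 = (7 - 4*3)*159 = (7 - 12)*159 = -5*159 = -795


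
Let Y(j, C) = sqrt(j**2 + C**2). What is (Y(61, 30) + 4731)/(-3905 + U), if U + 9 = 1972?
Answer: -4731/1942 - sqrt(4621)/1942 ≈ -2.4712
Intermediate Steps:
U = 1963 (U = -9 + 1972 = 1963)
Y(j, C) = sqrt(C**2 + j**2)
(Y(61, 30) + 4731)/(-3905 + U) = (sqrt(30**2 + 61**2) + 4731)/(-3905 + 1963) = (sqrt(900 + 3721) + 4731)/(-1942) = (sqrt(4621) + 4731)*(-1/1942) = (4731 + sqrt(4621))*(-1/1942) = -4731/1942 - sqrt(4621)/1942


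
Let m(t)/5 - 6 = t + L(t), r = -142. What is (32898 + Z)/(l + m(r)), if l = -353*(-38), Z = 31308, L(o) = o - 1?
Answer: 64206/12019 ≈ 5.3420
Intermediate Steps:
L(o) = -1 + o
l = 13414
m(t) = 25 + 10*t (m(t) = 30 + 5*(t + (-1 + t)) = 30 + 5*(-1 + 2*t) = 30 + (-5 + 10*t) = 25 + 10*t)
(32898 + Z)/(l + m(r)) = (32898 + 31308)/(13414 + (25 + 10*(-142))) = 64206/(13414 + (25 - 1420)) = 64206/(13414 - 1395) = 64206/12019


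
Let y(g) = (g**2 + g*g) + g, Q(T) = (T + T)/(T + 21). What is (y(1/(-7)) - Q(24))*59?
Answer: -50681/735 ≈ -68.954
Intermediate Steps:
Q(T) = 2*T/(21 + T) (Q(T) = (2*T)/(21 + T) = 2*T/(21 + T))
y(g) = g + 2*g**2 (y(g) = (g**2 + g**2) + g = 2*g**2 + g = g + 2*g**2)
(y(1/(-7)) - Q(24))*59 = ((1 + 2/(-7))/(-7) - 2*24/(21 + 24))*59 = (-(1 + 2*(-1/7))/7 - 2*24/45)*59 = (-(1 - 2/7)/7 - 2*24/45)*59 = (-1/7*5/7 - 1*16/15)*59 = (-5/49 - 16/15)*59 = -859/735*59 = -50681/735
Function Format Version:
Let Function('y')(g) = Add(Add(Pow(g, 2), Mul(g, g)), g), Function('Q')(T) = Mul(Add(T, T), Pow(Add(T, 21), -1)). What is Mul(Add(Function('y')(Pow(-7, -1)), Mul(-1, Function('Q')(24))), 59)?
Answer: Rational(-50681, 735) ≈ -68.954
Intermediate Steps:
Function('Q')(T) = Mul(2, T, Pow(Add(21, T), -1)) (Function('Q')(T) = Mul(Mul(2, T), Pow(Add(21, T), -1)) = Mul(2, T, Pow(Add(21, T), -1)))
Function('y')(g) = Add(g, Mul(2, Pow(g, 2))) (Function('y')(g) = Add(Add(Pow(g, 2), Pow(g, 2)), g) = Add(Mul(2, Pow(g, 2)), g) = Add(g, Mul(2, Pow(g, 2))))
Mul(Add(Function('y')(Pow(-7, -1)), Mul(-1, Function('Q')(24))), 59) = Mul(Add(Mul(Pow(-7, -1), Add(1, Mul(2, Pow(-7, -1)))), Mul(-1, Mul(2, 24, Pow(Add(21, 24), -1)))), 59) = Mul(Add(Mul(Rational(-1, 7), Add(1, Mul(2, Rational(-1, 7)))), Mul(-1, Mul(2, 24, Pow(45, -1)))), 59) = Mul(Add(Mul(Rational(-1, 7), Add(1, Rational(-2, 7))), Mul(-1, Mul(2, 24, Rational(1, 45)))), 59) = Mul(Add(Mul(Rational(-1, 7), Rational(5, 7)), Mul(-1, Rational(16, 15))), 59) = Mul(Add(Rational(-5, 49), Rational(-16, 15)), 59) = Mul(Rational(-859, 735), 59) = Rational(-50681, 735)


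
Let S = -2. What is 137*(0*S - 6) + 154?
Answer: -668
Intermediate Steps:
137*(0*S - 6) + 154 = 137*(0*(-2) - 6) + 154 = 137*(0 - 6) + 154 = 137*(-6) + 154 = -822 + 154 = -668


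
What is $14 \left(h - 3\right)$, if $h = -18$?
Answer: $-294$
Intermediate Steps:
$14 \left(h - 3\right) = 14 \left(-18 - 3\right) = 14 \left(-21\right) = -294$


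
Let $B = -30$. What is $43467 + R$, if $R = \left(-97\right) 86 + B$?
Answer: $35095$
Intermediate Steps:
$R = -8372$ ($R = \left(-97\right) 86 - 30 = -8342 - 30 = -8372$)
$43467 + R = 43467 - 8372 = 35095$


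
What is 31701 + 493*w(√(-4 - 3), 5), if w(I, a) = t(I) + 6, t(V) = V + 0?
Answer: 34659 + 493*I*√7 ≈ 34659.0 + 1304.4*I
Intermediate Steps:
t(V) = V
w(I, a) = 6 + I (w(I, a) = I + 6 = 6 + I)
31701 + 493*w(√(-4 - 3), 5) = 31701 + 493*(6 + √(-4 - 3)) = 31701 + 493*(6 + √(-7)) = 31701 + 493*(6 + I*√7) = 31701 + (2958 + 493*I*√7) = 34659 + 493*I*√7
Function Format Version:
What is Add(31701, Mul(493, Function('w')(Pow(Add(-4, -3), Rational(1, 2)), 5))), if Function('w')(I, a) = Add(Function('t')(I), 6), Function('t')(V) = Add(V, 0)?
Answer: Add(34659, Mul(493, I, Pow(7, Rational(1, 2)))) ≈ Add(34659., Mul(1304.4, I))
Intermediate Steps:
Function('t')(V) = V
Function('w')(I, a) = Add(6, I) (Function('w')(I, a) = Add(I, 6) = Add(6, I))
Add(31701, Mul(493, Function('w')(Pow(Add(-4, -3), Rational(1, 2)), 5))) = Add(31701, Mul(493, Add(6, Pow(Add(-4, -3), Rational(1, 2))))) = Add(31701, Mul(493, Add(6, Pow(-7, Rational(1, 2))))) = Add(31701, Mul(493, Add(6, Mul(I, Pow(7, Rational(1, 2)))))) = Add(31701, Add(2958, Mul(493, I, Pow(7, Rational(1, 2))))) = Add(34659, Mul(493, I, Pow(7, Rational(1, 2))))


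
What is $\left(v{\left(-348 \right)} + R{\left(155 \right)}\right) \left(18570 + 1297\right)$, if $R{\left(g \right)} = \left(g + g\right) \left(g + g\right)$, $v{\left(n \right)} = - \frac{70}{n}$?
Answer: $\frac{332204749145}{174} \approx 1.9092 \cdot 10^{9}$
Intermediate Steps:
$R{\left(g \right)} = 4 g^{2}$ ($R{\left(g \right)} = 2 g 2 g = 4 g^{2}$)
$\left(v{\left(-348 \right)} + R{\left(155 \right)}\right) \left(18570 + 1297\right) = \left(- \frac{70}{-348} + 4 \cdot 155^{2}\right) \left(18570 + 1297\right) = \left(\left(-70\right) \left(- \frac{1}{348}\right) + 4 \cdot 24025\right) 19867 = \left(\frac{35}{174} + 96100\right) 19867 = \frac{16721435}{174} \cdot 19867 = \frac{332204749145}{174}$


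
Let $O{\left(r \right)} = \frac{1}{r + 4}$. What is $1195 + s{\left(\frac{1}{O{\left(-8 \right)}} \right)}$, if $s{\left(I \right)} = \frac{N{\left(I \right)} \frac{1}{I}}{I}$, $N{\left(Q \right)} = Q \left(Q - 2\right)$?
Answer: $\frac{2393}{2} \approx 1196.5$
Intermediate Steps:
$O{\left(r \right)} = \frac{1}{4 + r}$
$N{\left(Q \right)} = Q \left(-2 + Q\right)$
$s{\left(I \right)} = \frac{-2 + I}{I}$ ($s{\left(I \right)} = \frac{I \left(-2 + I\right) \frac{1}{I}}{I} = \frac{-2 + I}{I}$)
$1195 + s{\left(\frac{1}{O{\left(-8 \right)}} \right)} = 1195 + \frac{-2 + \frac{1}{\frac{1}{4 - 8}}}{\frac{1}{\frac{1}{4 - 8}}} = 1195 + \frac{-2 + \frac{1}{\frac{1}{-4}}}{\frac{1}{\frac{1}{-4}}} = 1195 + \frac{-2 + \frac{1}{- \frac{1}{4}}}{\frac{1}{- \frac{1}{4}}} = 1195 + \frac{-2 - 4}{-4} = 1195 - - \frac{3}{2} = 1195 + \frac{3}{2} = \frac{2393}{2}$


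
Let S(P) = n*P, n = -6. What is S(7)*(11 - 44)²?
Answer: -45738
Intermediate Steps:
S(P) = -6*P
S(7)*(11 - 44)² = (-6*7)*(11 - 44)² = -42*(-33)² = -42*1089 = -45738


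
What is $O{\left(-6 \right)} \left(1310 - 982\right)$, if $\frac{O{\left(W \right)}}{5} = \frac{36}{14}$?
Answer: $\frac{29520}{7} \approx 4217.1$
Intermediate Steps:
$O{\left(W \right)} = \frac{90}{7}$ ($O{\left(W \right)} = 5 \cdot \frac{36}{14} = 5 \cdot 36 \cdot \frac{1}{14} = 5 \cdot \frac{18}{7} = \frac{90}{7}$)
$O{\left(-6 \right)} \left(1310 - 982\right) = \frac{90 \left(1310 - 982\right)}{7} = \frac{90}{7} \cdot 328 = \frac{29520}{7}$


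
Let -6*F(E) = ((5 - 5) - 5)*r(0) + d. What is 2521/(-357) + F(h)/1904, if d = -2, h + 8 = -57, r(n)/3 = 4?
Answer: -13435/1904 ≈ -7.0562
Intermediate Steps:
r(n) = 12 (r(n) = 3*4 = 12)
h = -65 (h = -8 - 57 = -65)
F(E) = 31/3 (F(E) = -(((5 - 5) - 5)*12 - 2)/6 = -((0 - 5)*12 - 2)/6 = -(-5*12 - 2)/6 = -(-60 - 2)/6 = -1/6*(-62) = 31/3)
2521/(-357) + F(h)/1904 = 2521/(-357) + (31/3)/1904 = 2521*(-1/357) + (31/3)*(1/1904) = -2521/357 + 31/5712 = -13435/1904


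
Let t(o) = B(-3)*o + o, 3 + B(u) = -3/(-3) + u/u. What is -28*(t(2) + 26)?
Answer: -728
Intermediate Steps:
B(u) = -1 (B(u) = -3 + (-3/(-3) + u/u) = -3 + (-3*(-⅓) + 1) = -3 + (1 + 1) = -3 + 2 = -1)
t(o) = 0 (t(o) = -o + o = 0)
-28*(t(2) + 26) = -28*(0 + 26) = -28*26 = -728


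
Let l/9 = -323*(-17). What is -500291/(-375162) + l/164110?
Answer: 25160721722/15391958955 ≈ 1.6347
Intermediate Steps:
l = 49419 (l = 9*(-323*(-17)) = 9*5491 = 49419)
-500291/(-375162) + l/164110 = -500291/(-375162) + 49419/164110 = -500291*(-1/375162) + 49419*(1/164110) = 500291/375162 + 49419/164110 = 25160721722/15391958955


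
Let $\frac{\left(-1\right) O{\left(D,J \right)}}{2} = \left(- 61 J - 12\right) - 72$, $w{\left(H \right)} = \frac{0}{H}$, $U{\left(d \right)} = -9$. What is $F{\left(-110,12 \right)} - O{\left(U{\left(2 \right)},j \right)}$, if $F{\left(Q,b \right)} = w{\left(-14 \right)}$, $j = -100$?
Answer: $12032$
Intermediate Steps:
$w{\left(H \right)} = 0$
$F{\left(Q,b \right)} = 0$
$O{\left(D,J \right)} = 168 + 122 J$ ($O{\left(D,J \right)} = - 2 \left(\left(- 61 J - 12\right) - 72\right) = - 2 \left(\left(-12 - 61 J\right) - 72\right) = - 2 \left(-84 - 61 J\right) = 168 + 122 J$)
$F{\left(-110,12 \right)} - O{\left(U{\left(2 \right)},j \right)} = 0 - \left(168 + 122 \left(-100\right)\right) = 0 - \left(168 - 12200\right) = 0 - -12032 = 0 + 12032 = 12032$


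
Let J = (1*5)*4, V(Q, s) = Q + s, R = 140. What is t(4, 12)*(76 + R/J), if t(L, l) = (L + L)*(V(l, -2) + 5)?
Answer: 9960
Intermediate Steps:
t(L, l) = 2*L*(3 + l) (t(L, l) = (L + L)*((l - 2) + 5) = (2*L)*((-2 + l) + 5) = (2*L)*(3 + l) = 2*L*(3 + l))
J = 20 (J = 5*4 = 20)
t(4, 12)*(76 + R/J) = (2*4*(3 + 12))*(76 + 140/20) = (2*4*15)*(76 + 140*(1/20)) = 120*(76 + 7) = 120*83 = 9960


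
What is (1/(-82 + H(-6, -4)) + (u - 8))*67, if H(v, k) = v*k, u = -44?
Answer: -202139/58 ≈ -3485.2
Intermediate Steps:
H(v, k) = k*v
(1/(-82 + H(-6, -4)) + (u - 8))*67 = (1/(-82 - 4*(-6)) + (-44 - 8))*67 = (1/(-82 + 24) - 52)*67 = (1/(-58) - 52)*67 = (-1/58 - 52)*67 = -3017/58*67 = -202139/58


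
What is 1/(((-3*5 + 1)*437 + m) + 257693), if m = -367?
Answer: 1/251208 ≈ 3.9808e-6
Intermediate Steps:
1/(((-3*5 + 1)*437 + m) + 257693) = 1/(((-3*5 + 1)*437 - 367) + 257693) = 1/(((-15 + 1)*437 - 367) + 257693) = 1/((-14*437 - 367) + 257693) = 1/((-6118 - 367) + 257693) = 1/(-6485 + 257693) = 1/251208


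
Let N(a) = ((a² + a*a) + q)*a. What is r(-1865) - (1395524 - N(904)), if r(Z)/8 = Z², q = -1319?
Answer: 1502764428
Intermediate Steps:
N(a) = a*(-1319 + 2*a²) (N(a) = ((a² + a*a) - 1319)*a = ((a² + a²) - 1319)*a = (2*a² - 1319)*a = (-1319 + 2*a²)*a = a*(-1319 + 2*a²))
r(Z) = 8*Z²
r(-1865) - (1395524 - N(904)) = 8*(-1865)² - (1395524 - 904*(-1319 + 2*904²)) = 8*3478225 - (1395524 - 904*(-1319 + 2*817216)) = 27825800 - (1395524 - 904*(-1319 + 1634432)) = 27825800 - (1395524 - 904*1633113) = 27825800 - (1395524 - 1*1476334152) = 27825800 - (1395524 - 1476334152) = 27825800 - 1*(-1474938628) = 27825800 + 1474938628 = 1502764428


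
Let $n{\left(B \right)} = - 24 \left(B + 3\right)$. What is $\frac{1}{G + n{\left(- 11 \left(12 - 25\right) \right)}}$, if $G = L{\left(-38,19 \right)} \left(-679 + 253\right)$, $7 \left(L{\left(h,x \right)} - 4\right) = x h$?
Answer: $\frac{7}{271116} \approx 2.5819 \cdot 10^{-5}$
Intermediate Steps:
$L{\left(h,x \right)} = 4 + \frac{h x}{7}$ ($L{\left(h,x \right)} = 4 + \frac{x h}{7} = 4 + \frac{h x}{7}$)
$n{\left(B \right)} = -72 - 24 B$ ($n{\left(B \right)} = - 24 \left(3 + B\right) = -72 - 24 B$)
$G = \frac{295644}{7}$ ($G = \left(4 + \frac{1}{7} \left(-38\right) 19\right) \left(-679 + 253\right) = \left(4 - \frac{722}{7}\right) \left(-426\right) = \left(- \frac{694}{7}\right) \left(-426\right) = \frac{295644}{7} \approx 42235.0$)
$\frac{1}{G + n{\left(- 11 \left(12 - 25\right) \right)}} = \frac{1}{\frac{295644}{7} - \left(72 + 24 \left(- 11 \left(12 - 25\right)\right)\right)} = \frac{1}{\frac{295644}{7} - \left(72 + 24 \left(\left(-11\right) \left(-13\right)\right)\right)} = \frac{1}{\frac{295644}{7} - 3504} = \frac{1}{\frac{271116}{7}} = \frac{7}{271116}$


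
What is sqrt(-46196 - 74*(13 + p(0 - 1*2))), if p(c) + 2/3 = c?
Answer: I*sqrt(422646)/3 ≈ 216.7*I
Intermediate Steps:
p(c) = -2/3 + c
sqrt(-46196 - 74*(13 + p(0 - 1*2))) = sqrt(-46196 - 74*(13 + (-2/3 + (0 - 1*2)))) = sqrt(-46196 - 74*(13 + (-2/3 + (0 - 2)))) = sqrt(-46196 - 74*(13 + (-2/3 - 2))) = sqrt(-46196 - 74*(13 - 8/3)) = sqrt(-46196 - 74*31/3) = sqrt(-46196 - 2294/3) = sqrt(-140882/3) = I*sqrt(422646)/3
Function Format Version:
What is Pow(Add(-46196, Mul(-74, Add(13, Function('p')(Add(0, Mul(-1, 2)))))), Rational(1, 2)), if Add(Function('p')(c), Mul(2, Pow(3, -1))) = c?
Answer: Mul(Rational(1, 3), I, Pow(422646, Rational(1, 2))) ≈ Mul(216.70, I)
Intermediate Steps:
Function('p')(c) = Add(Rational(-2, 3), c)
Pow(Add(-46196, Mul(-74, Add(13, Function('p')(Add(0, Mul(-1, 2)))))), Rational(1, 2)) = Pow(Add(-46196, Mul(-74, Add(13, Add(Rational(-2, 3), Add(0, Mul(-1, 2)))))), Rational(1, 2)) = Pow(Add(-46196, Mul(-74, Add(13, Add(Rational(-2, 3), Add(0, -2))))), Rational(1, 2)) = Pow(Add(-46196, Mul(-74, Add(13, Add(Rational(-2, 3), -2)))), Rational(1, 2)) = Pow(Add(-46196, Mul(-74, Add(13, Rational(-8, 3)))), Rational(1, 2)) = Pow(Add(-46196, Mul(-74, Rational(31, 3))), Rational(1, 2)) = Pow(Add(-46196, Rational(-2294, 3)), Rational(1, 2)) = Pow(Rational(-140882, 3), Rational(1, 2)) = Mul(Rational(1, 3), I, Pow(422646, Rational(1, 2)))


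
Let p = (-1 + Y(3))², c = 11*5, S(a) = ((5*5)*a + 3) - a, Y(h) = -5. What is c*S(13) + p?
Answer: 17361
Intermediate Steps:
S(a) = 3 + 24*a (S(a) = (25*a + 3) - a = (3 + 25*a) - a = 3 + 24*a)
c = 55
p = 36 (p = (-1 - 5)² = (-6)² = 36)
c*S(13) + p = 55*(3 + 24*13) + 36 = 55*(3 + 312) + 36 = 55*315 + 36 = 17325 + 36 = 17361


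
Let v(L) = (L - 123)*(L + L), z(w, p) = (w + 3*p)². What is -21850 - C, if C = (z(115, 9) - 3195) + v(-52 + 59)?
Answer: -37195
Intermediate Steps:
v(L) = 2*L*(-123 + L) (v(L) = (-123 + L)*(2*L) = 2*L*(-123 + L))
C = 15345 (C = ((115 + 3*9)² - 3195) + 2*(-52 + 59)*(-123 + (-52 + 59)) = ((115 + 27)² - 3195) + 2*7*(-123 + 7) = (142² - 3195) + 2*7*(-116) = (20164 - 3195) - 1624 = 16969 - 1624 = 15345)
-21850 - C = -21850 - 1*15345 = -21850 - 15345 = -37195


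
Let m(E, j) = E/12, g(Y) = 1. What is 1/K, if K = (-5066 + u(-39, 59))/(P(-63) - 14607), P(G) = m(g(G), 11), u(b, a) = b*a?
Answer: 175283/88404 ≈ 1.9827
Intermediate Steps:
m(E, j) = E/12 (m(E, j) = E*(1/12) = E/12)
u(b, a) = a*b
P(G) = 1/12 (P(G) = (1/12)*1 = 1/12)
K = 88404/175283 (K = (-5066 + 59*(-39))/(1/12 - 14607) = (-5066 - 2301)/(-175283/12) = -7367*(-12/175283) = 88404/175283 ≈ 0.50435)
1/K = 1/(88404/175283) = 175283/88404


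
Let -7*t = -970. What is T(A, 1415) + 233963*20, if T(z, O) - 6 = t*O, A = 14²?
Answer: 34127412/7 ≈ 4.8753e+6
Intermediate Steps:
t = 970/7 (t = -⅐*(-970) = 970/7 ≈ 138.57)
A = 196
T(z, O) = 6 + 970*O/7
T(A, 1415) + 233963*20 = (6 + (970/7)*1415) + 233963*20 = (6 + 1372550/7) + 4679260 = 1372592/7 + 4679260 = 34127412/7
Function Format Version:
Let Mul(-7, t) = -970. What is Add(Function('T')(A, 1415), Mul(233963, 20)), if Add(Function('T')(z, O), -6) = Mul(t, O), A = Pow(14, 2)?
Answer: Rational(34127412, 7) ≈ 4.8753e+6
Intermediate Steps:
t = Rational(970, 7) (t = Mul(Rational(-1, 7), -970) = Rational(970, 7) ≈ 138.57)
A = 196
Function('T')(z, O) = Add(6, Mul(Rational(970, 7), O))
Add(Function('T')(A, 1415), Mul(233963, 20)) = Add(Add(6, Mul(Rational(970, 7), 1415)), Mul(233963, 20)) = Add(Add(6, Rational(1372550, 7)), 4679260) = Add(Rational(1372592, 7), 4679260) = Rational(34127412, 7)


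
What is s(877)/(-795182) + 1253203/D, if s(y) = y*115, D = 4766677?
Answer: 515781259111/3790375750214 ≈ 0.13608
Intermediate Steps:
s(y) = 115*y
s(877)/(-795182) + 1253203/D = (115*877)/(-795182) + 1253203/4766677 = 100855*(-1/795182) + 1253203*(1/4766677) = -100855/795182 + 1253203/4766677 = 515781259111/3790375750214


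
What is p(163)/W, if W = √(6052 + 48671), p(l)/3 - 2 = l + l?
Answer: 328*√54723/18241 ≈ 4.2064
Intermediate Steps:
p(l) = 6 + 6*l (p(l) = 6 + 3*(l + l) = 6 + 3*(2*l) = 6 + 6*l)
W = √54723 ≈ 233.93
p(163)/W = (6 + 6*163)/(√54723) = (6 + 978)*(√54723/54723) = 984*(√54723/54723) = 328*√54723/18241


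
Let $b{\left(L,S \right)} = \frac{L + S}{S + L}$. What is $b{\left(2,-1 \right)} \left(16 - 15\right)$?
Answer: $1$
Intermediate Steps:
$b{\left(L,S \right)} = 1$ ($b{\left(L,S \right)} = \frac{L + S}{L + S} = 1$)
$b{\left(2,-1 \right)} \left(16 - 15\right) = 1 \left(16 - 15\right) = 1 \cdot 1 = 1$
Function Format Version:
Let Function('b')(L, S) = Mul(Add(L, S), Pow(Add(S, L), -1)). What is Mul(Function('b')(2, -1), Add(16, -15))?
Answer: 1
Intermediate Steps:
Function('b')(L, S) = 1 (Function('b')(L, S) = Mul(Add(L, S), Pow(Add(L, S), -1)) = 1)
Mul(Function('b')(2, -1), Add(16, -15)) = Mul(1, Add(16, -15)) = Mul(1, 1) = 1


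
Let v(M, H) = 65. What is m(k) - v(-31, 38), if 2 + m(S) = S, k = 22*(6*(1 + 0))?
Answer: 65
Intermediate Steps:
k = 132 (k = 22*(6*1) = 22*6 = 132)
m(S) = -2 + S
m(k) - v(-31, 38) = (-2 + 132) - 1*65 = 130 - 65 = 65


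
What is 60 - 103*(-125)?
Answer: 12935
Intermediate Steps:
60 - 103*(-125) = 60 + 12875 = 12935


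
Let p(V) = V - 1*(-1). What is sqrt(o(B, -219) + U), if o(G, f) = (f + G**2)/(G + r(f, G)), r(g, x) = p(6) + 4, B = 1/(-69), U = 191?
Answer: 38*sqrt(81015798)/26151 ≈ 13.079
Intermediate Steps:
B = -1/69 ≈ -0.014493
p(V) = 1 + V (p(V) = V + 1 = 1 + V)
r(g, x) = 11 (r(g, x) = (1 + 6) + 4 = 7 + 4 = 11)
o(G, f) = (f + G**2)/(11 + G) (o(G, f) = (f + G**2)/(G + 11) = (f + G**2)/(11 + G))
sqrt(o(B, -219) + U) = sqrt((-219 + (-1/69)**2)/(11 - 1/69) + 191) = sqrt((-219 + 1/4761)/(758/69) + 191) = sqrt((69/758)*(-1042658/4761) + 191) = sqrt(-521329/26151 + 191) = sqrt(4473512/26151) = 38*sqrt(81015798)/26151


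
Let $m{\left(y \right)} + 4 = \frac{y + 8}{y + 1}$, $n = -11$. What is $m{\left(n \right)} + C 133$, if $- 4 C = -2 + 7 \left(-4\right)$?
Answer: $\frac{4969}{5} \approx 993.8$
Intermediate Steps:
$m{\left(y \right)} = -4 + \frac{8 + y}{1 + y}$ ($m{\left(y \right)} = -4 + \frac{y + 8}{y + 1} = -4 + \frac{8 + y}{1 + y}$)
$C = \frac{15}{2}$ ($C = - \frac{-2 + 7 \left(-4\right)}{4} = - \frac{-2 - 28}{4} = \left(- \frac{1}{4}\right) \left(-30\right) = \frac{15}{2} \approx 7.5$)
$m{\left(n \right)} + C 133 = \frac{4 - -33}{1 - 11} + \frac{15}{2} \cdot 133 = \frac{4 + 33}{-10} + \frac{1995}{2} = \left(- \frac{1}{10}\right) 37 + \frac{1995}{2} = - \frac{37}{10} + \frac{1995}{2} = \frac{4969}{5}$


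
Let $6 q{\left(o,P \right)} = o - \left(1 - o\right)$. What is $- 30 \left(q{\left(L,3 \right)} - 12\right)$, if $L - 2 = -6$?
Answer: $405$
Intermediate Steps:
$L = -4$ ($L = 2 - 6 = -4$)
$q{\left(o,P \right)} = - \frac{1}{6} + \frac{o}{3}$ ($q{\left(o,P \right)} = \frac{o - \left(1 - o\right)}{6} = \frac{o + \left(-1 + o\right)}{6} = \frac{-1 + 2 o}{6} = - \frac{1}{6} + \frac{o}{3}$)
$- 30 \left(q{\left(L,3 \right)} - 12\right) = - 30 \left(\left(- \frac{1}{6} + \frac{1}{3} \left(-4\right)\right) - 12\right) = - 30 \left(\left(- \frac{1}{6} - \frac{4}{3}\right) - 12\right) = - 30 \left(- \frac{3}{2} - 12\right) = \left(-30\right) \left(- \frac{27}{2}\right) = 405$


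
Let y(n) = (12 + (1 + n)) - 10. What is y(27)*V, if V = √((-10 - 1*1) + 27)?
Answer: 120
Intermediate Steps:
y(n) = 3 + n (y(n) = (13 + n) - 10 = 3 + n)
V = 4 (V = √((-10 - 1) + 27) = √(-11 + 27) = √16 = 4)
y(27)*V = (3 + 27)*4 = 30*4 = 120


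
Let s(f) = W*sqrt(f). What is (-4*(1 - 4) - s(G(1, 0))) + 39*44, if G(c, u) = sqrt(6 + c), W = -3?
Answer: 1728 + 3*7**(1/4) ≈ 1732.9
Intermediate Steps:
s(f) = -3*sqrt(f)
(-4*(1 - 4) - s(G(1, 0))) + 39*44 = (-4*(1 - 4) - (-3)*sqrt(sqrt(6 + 1))) + 39*44 = (-4*(-3) - (-3)*sqrt(sqrt(7))) + 1716 = (12 - (-3)*7**(1/4)) + 1716 = (12 + 3*7**(1/4)) + 1716 = 1728 + 3*7**(1/4)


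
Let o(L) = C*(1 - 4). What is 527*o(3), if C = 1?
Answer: -1581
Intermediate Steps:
o(L) = -3 (o(L) = 1*(1 - 4) = 1*(-3) = -3)
527*o(3) = 527*(-3) = -1581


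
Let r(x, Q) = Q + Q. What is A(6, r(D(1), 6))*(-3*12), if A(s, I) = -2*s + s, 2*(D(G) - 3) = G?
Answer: 216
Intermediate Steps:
D(G) = 3 + G/2
r(x, Q) = 2*Q
A(s, I) = -s
A(6, r(D(1), 6))*(-3*12) = (-1*6)*(-3*12) = -6*(-36) = 216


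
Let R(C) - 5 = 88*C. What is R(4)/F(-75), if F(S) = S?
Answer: -119/25 ≈ -4.7600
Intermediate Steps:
R(C) = 5 + 88*C
R(4)/F(-75) = (5 + 88*4)/(-75) = (5 + 352)*(-1/75) = 357*(-1/75) = -119/25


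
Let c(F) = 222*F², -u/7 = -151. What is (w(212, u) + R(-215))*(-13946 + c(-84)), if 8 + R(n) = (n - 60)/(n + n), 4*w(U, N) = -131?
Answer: -5355300457/86 ≈ -6.2271e+7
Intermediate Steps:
u = 1057 (u = -7*(-151) = 1057)
w(U, N) = -131/4 (w(U, N) = (¼)*(-131) = -131/4)
R(n) = -8 + (-60 + n)/(2*n) (R(n) = -8 + (n - 60)/(n + n) = -8 + (-60 + n)/((2*n)) = -8 + (-60 + n)*(1/(2*n)) = -8 + (-60 + n)/(2*n))
(w(212, u) + R(-215))*(-13946 + c(-84)) = (-131/4 + (-15/2 - 30/(-215)))*(-13946 + 222*(-84)²) = (-131/4 + (-15/2 - 30*(-1/215)))*(-13946 + 222*7056) = (-131/4 + (-15/2 + 6/43))*(-13946 + 1566432) = (-131/4 - 633/86)*1552486 = -6899/172*1552486 = -5355300457/86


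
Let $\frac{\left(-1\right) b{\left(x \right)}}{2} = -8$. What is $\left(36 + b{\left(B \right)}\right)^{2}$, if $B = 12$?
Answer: $2704$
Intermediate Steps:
$b{\left(x \right)} = 16$ ($b{\left(x \right)} = \left(-2\right) \left(-8\right) = 16$)
$\left(36 + b{\left(B \right)}\right)^{2} = \left(36 + 16\right)^{2} = 52^{2} = 2704$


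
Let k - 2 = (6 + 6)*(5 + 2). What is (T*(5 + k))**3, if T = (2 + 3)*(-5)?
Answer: -11774546875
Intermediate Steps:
k = 86 (k = 2 + (6 + 6)*(5 + 2) = 2 + 12*7 = 2 + 84 = 86)
T = -25 (T = 5*(-5) = -25)
(T*(5 + k))**3 = (-25*(5 + 86))**3 = (-25*91)**3 = (-2275)**3 = -11774546875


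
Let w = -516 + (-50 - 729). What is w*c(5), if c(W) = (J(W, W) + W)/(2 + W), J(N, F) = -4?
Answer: -185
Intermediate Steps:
c(W) = (-4 + W)/(2 + W)
w = -1295 (w = -516 - 779 = -1295)
w*c(5) = -1295*(-4 + 5)/(2 + 5) = -1295/7 = -185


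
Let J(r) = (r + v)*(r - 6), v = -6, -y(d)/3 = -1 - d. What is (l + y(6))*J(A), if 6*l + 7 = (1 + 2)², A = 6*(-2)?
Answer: 6912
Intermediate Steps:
y(d) = 3 + 3*d (y(d) = -3*(-1 - d) = 3 + 3*d)
A = -12
J(r) = (-6 + r)² (J(r) = (r - 6)*(r - 6) = (-6 + r)*(-6 + r) = (-6 + r)²)
l = ⅓ (l = -7/6 + (1 + 2)²/6 = -7/6 + (⅙)*3² = -7/6 + (⅙)*9 = -7/6 + 3/2 = ⅓ ≈ 0.33333)
(l + y(6))*J(A) = (⅓ + (3 + 3*6))*(36 + (-12)² - 12*(-12)) = (⅓ + (3 + 18))*(36 + 144 + 144) = (⅓ + 21)*324 = (64/3)*324 = 6912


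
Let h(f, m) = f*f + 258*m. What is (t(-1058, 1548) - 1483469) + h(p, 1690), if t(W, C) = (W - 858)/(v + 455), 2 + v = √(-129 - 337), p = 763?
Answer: 4*(-116320*√466 + 52693439*I)/(√466 - 453*I) ≈ -4.6528e+5 + 0.2011*I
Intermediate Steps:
v = -2 + I*√466 (v = -2 + √(-129 - 337) = -2 + √(-466) = -2 + I*√466 ≈ -2.0 + 21.587*I)
h(f, m) = f² + 258*m
t(W, C) = (-858 + W)/(453 + I*√466) (t(W, C) = (W - 858)/((-2 + I*√466) + 455) = (-858 + W)/(453 + I*√466))
(t(-1058, 1548) - 1483469) + h(p, 1690) = ((-858 - 1058)/(453 + I*√466) - 1483469) + (763² + 258*1690) = (-1916/(453 + I*√466) - 1483469) + (582169 + 436020) = (-1916/(453 + I*√466) - 1483469) + 1018189 = (-1483469 - 1916/(453 + I*√466)) + 1018189 = -465280 - 1916/(453 + I*√466)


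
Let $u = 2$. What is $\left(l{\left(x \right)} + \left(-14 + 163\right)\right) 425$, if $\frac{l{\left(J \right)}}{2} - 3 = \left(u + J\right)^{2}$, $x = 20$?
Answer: $477275$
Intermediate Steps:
$l{\left(J \right)} = 6 + 2 \left(2 + J\right)^{2}$
$\left(l{\left(x \right)} + \left(-14 + 163\right)\right) 425 = \left(\left(6 + 2 \left(2 + 20\right)^{2}\right) + \left(-14 + 163\right)\right) 425 = \left(\left(6 + 2 \cdot 22^{2}\right) + 149\right) 425 = \left(\left(6 + 2 \cdot 484\right) + 149\right) 425 = \left(\left(6 + 968\right) + 149\right) 425 = \left(974 + 149\right) 425 = 1123 \cdot 425 = 477275$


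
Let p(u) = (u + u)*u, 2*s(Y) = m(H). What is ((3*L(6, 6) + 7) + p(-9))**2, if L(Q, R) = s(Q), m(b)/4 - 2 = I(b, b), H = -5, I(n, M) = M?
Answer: 22801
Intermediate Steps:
m(b) = 8 + 4*b
s(Y) = -6 (s(Y) = (8 + 4*(-5))/2 = (8 - 20)/2 = (1/2)*(-12) = -6)
L(Q, R) = -6
p(u) = 2*u**2 (p(u) = (2*u)*u = 2*u**2)
((3*L(6, 6) + 7) + p(-9))**2 = ((3*(-6) + 7) + 2*(-9)**2)**2 = ((-18 + 7) + 2*81)**2 = (-11 + 162)**2 = 151**2 = 22801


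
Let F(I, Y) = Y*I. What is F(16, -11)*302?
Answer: -53152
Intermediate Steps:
F(I, Y) = I*Y
F(16, -11)*302 = (16*(-11))*302 = -176*302 = -53152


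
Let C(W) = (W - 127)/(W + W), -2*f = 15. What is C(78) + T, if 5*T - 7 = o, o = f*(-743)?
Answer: 870157/780 ≈ 1115.6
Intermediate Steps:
f = -15/2 (f = -½*15 = -15/2 ≈ -7.5000)
o = 11145/2 (o = -15/2*(-743) = 11145/2 ≈ 5572.5)
T = 11159/10 (T = 7/5 + (⅕)*(11145/2) = 7/5 + 2229/2 = 11159/10 ≈ 1115.9)
C(W) = (-127 + W)/(2*W) (C(W) = (-127 + W)/((2*W)) = (-127 + W)*(1/(2*W)) = (-127 + W)/(2*W))
C(78) + T = (½)*(-127 + 78)/78 + 11159/10 = (½)*(1/78)*(-49) + 11159/10 = -49/156 + 11159/10 = 870157/780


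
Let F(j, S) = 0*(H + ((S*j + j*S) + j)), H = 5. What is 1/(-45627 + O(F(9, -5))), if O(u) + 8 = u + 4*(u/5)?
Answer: -1/45635 ≈ -2.1913e-5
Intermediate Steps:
F(j, S) = 0 (F(j, S) = 0*(5 + ((S*j + j*S) + j)) = 0*(5 + ((S*j + S*j) + j)) = 0*(5 + (2*S*j + j)) = 0*(5 + (j + 2*S*j)) = 0*(5 + j + 2*S*j) = 0)
O(u) = -8 + 9*u/5 (O(u) = -8 + (u + 4*(u/5)) = -8 + (u + 4*u/5) = -8 + 9*u/5)
1/(-45627 + O(F(9, -5))) = 1/(-45627 + (-8 + (9/5)*0)) = 1/(-45627 + (-8 + 0)) = 1/(-45627 - 8) = 1/(-45635) = -1/45635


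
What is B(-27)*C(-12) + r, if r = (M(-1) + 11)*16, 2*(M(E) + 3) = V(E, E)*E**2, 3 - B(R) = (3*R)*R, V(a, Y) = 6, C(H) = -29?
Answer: 63512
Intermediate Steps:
B(R) = 3 - 3*R**2 (B(R) = 3 - 3*R*R = 3 - 3*R**2)
M(E) = -3 + 3*E**2 (M(E) = -3 + (6*E**2)/2 = -3 + 3*E**2)
r = 176 (r = ((-3 + 3*(-1)**2) + 11)*16 = ((-3 + 3*1) + 11)*16 = ((-3 + 3) + 11)*16 = (0 + 11)*16 = 11*16 = 176)
B(-27)*C(-12) + r = (3 - 3*(-27)**2)*(-29) + 176 = (3 - 3*729)*(-29) + 176 = (3 - 2187)*(-29) + 176 = -2184*(-29) + 176 = 63336 + 176 = 63512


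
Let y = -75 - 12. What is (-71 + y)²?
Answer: 24964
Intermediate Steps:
y = -87
(-71 + y)² = (-71 - 87)² = (-158)² = 24964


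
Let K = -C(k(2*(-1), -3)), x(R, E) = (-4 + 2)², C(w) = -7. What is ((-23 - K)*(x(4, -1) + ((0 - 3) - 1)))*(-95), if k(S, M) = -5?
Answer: 0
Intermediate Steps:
x(R, E) = 4 (x(R, E) = (-2)² = 4)
K = 7 (K = -1*(-7) = 7)
((-23 - K)*(x(4, -1) + ((0 - 3) - 1)))*(-95) = ((-23 - 1*7)*(4 + ((0 - 3) - 1)))*(-95) = ((-23 - 7)*(4 + (-3 - 1)))*(-95) = -30*(4 - 4)*(-95) = -30*0*(-95) = 0*(-95) = 0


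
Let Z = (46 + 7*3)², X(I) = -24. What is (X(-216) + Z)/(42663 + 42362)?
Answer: 47/895 ≈ 0.052514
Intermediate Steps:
Z = 4489 (Z = (46 + 21)² = 67² = 4489)
(X(-216) + Z)/(42663 + 42362) = (-24 + 4489)/(42663 + 42362) = 4465/85025 = 4465*(1/85025) = 47/895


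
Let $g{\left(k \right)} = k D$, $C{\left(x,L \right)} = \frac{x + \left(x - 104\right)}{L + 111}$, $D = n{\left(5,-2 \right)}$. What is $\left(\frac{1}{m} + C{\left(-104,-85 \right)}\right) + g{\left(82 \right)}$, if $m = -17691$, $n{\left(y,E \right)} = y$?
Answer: $\frac{7041017}{17691} \approx 398.0$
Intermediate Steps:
$D = 5$
$C{\left(x,L \right)} = \frac{-104 + 2 x}{111 + L}$ ($C{\left(x,L \right)} = \frac{x + \left(-104 + x\right)}{111 + L} = \frac{-104 + 2 x}{111 + L}$)
$g{\left(k \right)} = 5 k$ ($g{\left(k \right)} = k 5 = 5 k$)
$\left(\frac{1}{m} + C{\left(-104,-85 \right)}\right) + g{\left(82 \right)} = \left(\frac{1}{-17691} + \frac{2 \left(-52 - 104\right)}{111 - 85}\right) + 5 \cdot 82 = \left(- \frac{1}{17691} + 2 \cdot \frac{1}{26} \left(-156\right)\right) + 410 = \left(- \frac{1}{17691} - 12\right) + 410 = - \frac{212293}{17691} + 410 = \frac{7041017}{17691}$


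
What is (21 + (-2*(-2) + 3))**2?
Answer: 784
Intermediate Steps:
(21 + (-2*(-2) + 3))**2 = (21 + (4 + 3))**2 = (21 + 7)**2 = 28**2 = 784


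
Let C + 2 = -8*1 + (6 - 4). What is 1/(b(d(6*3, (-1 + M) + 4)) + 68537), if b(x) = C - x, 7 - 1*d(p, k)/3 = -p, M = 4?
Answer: 1/68454 ≈ 1.4608e-5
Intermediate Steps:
d(p, k) = 21 + 3*p (d(p, k) = 21 - (-3)*p = 21 + 3*p)
C = -8 (C = -2 + (-8*1 + (6 - 4)) = -2 + (-8 + 2) = -2 - 6 = -8)
b(x) = -8 - x
1/(b(d(6*3, (-1 + M) + 4)) + 68537) = 1/((-8 - (21 + 3*(6*3))) + 68537) = 1/((-8 - (21 + 3*18)) + 68537) = 1/((-8 - (21 + 54)) + 68537) = 1/((-8 - 1*75) + 68537) = 1/((-8 - 75) + 68537) = 1/(-83 + 68537) = 1/68454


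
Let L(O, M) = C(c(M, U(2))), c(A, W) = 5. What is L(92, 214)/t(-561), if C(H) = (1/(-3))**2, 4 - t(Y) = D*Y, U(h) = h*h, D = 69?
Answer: 1/348417 ≈ 2.8701e-6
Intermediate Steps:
U(h) = h**2
t(Y) = 4 - 69*Y
C(H) = 1/9 (C(H) = (-1/3)**2 = 1/9)
L(O, M) = 1/9
L(92, 214)/t(-561) = 1/(9*(4 - 69*(-561))) = 1/(9*(4 + 38709)) = (1/9)/38713 = (1/9)*(1/38713) = 1/348417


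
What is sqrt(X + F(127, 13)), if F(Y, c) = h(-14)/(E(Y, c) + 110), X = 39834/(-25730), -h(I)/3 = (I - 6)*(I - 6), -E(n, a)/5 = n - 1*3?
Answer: sqrt(38494485755)/218705 ≈ 0.89710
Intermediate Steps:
E(n, a) = 15 - 5*n (E(n, a) = -5*(n - 1*3) = -5*(n - 3) = -5*(-3 + n) = 15 - 5*n)
h(I) = -3*(-6 + I)**2 (h(I) = -3*(I - 6)*(I - 6) = -3*(-6 + I)*(-6 + I) = -3*(-6 + I)**2)
X = -19917/12865 (X = 39834*(-1/25730) = -19917/12865 ≈ -1.5482)
F(Y, c) = -1200/(125 - 5*Y) (F(Y, c) = (-3*(-6 - 14)**2)/((15 - 5*Y) + 110) = (-3*(-20)**2)/(125 - 5*Y) = (-3*400)/(125 - 5*Y) = -1200/(125 - 5*Y))
sqrt(X + F(127, 13)) = sqrt(-19917/12865 + 240/(-25 + 127)) = sqrt(-19917/12865 + 240/102) = sqrt(-19917/12865 + 240*(1/102)) = sqrt(-19917/12865 + 40/17) = sqrt(176011/218705) = sqrt(38494485755)/218705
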